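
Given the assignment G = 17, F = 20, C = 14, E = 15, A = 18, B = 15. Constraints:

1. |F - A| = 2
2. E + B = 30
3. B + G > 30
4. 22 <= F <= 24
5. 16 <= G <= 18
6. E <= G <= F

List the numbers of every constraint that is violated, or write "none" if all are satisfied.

1. |20 - 18| = 2  ✓
2. E + B = 15 + 15 = 30  ✓
3. B + G = 15 + 17 = 32; 32 > 30  ✓
4. F = 20 is outside [22, 24]  ✗
5. G = 17 lies in [16, 18]  ✓
6. values 15 <= 17 <= 20  ✓

Violated: 4.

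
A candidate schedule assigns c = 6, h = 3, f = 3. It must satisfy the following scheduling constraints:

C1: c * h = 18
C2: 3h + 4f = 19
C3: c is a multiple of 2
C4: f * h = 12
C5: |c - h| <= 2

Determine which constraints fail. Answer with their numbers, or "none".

Constraints 2, 4, 5 are violated.

C1: c * h = 6 * 3 = 18  ✓
C2: 3h + 4f = 3(3) + 4(3) = 21, not 19  ✗
C3: 6 / 2 = 3, so 2 divides 6  ✓
C4: f * h = 3 * 3 = 9, not 12  ✗
C5: |6 - 3| = 3; 3 > 2, exceeds bound 2  ✗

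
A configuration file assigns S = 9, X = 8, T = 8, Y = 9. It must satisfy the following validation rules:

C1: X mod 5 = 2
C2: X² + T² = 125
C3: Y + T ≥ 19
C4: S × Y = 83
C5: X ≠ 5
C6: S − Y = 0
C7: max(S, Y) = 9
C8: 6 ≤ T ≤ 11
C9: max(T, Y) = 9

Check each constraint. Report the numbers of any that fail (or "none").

Constraints 1, 2, 3, and 4 are violated.

C1: 8 mod 5 = 3, not 2  FAIL
C2: X² + T² = 8² + 8² = 64 + 64 = 128, not 125  FAIL
C3: Y + T = 9 + 8 = 17; 17 < 19, bound 19 not met  FAIL
C4: S × Y = 9 × 9 = 81, not 83  FAIL
C5: X = 8, and 8 ≠ 5  OK
C6: S − Y = 9 − 9 = 0  OK
C7: max(9, 9) = 9  OK
C8: T = 8 lies in [6, 11]  OK
C9: max(8, 9) = 9  OK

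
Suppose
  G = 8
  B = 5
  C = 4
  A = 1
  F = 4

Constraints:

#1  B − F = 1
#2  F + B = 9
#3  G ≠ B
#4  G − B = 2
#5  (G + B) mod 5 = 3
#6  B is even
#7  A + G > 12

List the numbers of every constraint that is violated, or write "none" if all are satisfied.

The assignment fails constraints 4, 6, 7.

#1 B − F = 5 − 4 = 1  true
#2 F + B = 4 + 5 = 9  true
#3 G = 8, B = 5; distinct  true
#4 G − B = 8 − 5 = 3, not 2  false
#5 G + B = 13; 13 mod 5 = 3  true
#6 B = 5 is odd  false
#7 A + G = 1 + 8 = 9; 9 ≤ 12, bound 12 not met  false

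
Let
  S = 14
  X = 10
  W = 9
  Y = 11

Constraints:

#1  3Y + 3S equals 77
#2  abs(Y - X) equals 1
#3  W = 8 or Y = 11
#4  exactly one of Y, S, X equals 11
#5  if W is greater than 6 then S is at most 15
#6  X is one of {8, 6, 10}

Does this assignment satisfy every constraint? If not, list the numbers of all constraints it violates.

The assignment fails constraint 1.

#1 3Y + 3S = 3(11) + 3(14) = 75, not 77  false
#2 abs(11 - 10) = 1  true
#3 W = 9 ≠ 8, but Y = 11 = 11 (second disjunct)  true
#4 Y=11, S=14, X=10; 1 of them equals 11  true
#5 W = 9 > 6, so we need S ≤ 15; S = 14 ≤ 15  true
#6 X = 10 is in {8, 6, 10}  true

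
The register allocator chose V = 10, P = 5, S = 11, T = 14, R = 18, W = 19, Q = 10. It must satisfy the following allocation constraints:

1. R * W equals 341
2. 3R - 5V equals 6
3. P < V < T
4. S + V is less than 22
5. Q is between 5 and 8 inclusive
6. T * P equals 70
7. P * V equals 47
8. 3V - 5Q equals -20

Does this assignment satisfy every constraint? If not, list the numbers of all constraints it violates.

1. R * W = 18 * 19 = 342, not 341  ✘
2. 3R - 5V = 3(18) - 5(10) = 4, not 6  ✘
3. values 5 < 10 < 14  ✔
4. S + V = 11 + 10 = 21; 21 < 22  ✔
5. Q = 10 is outside [5, 8]  ✘
6. T * P = 14 * 5 = 70  ✔
7. P * V = 5 * 10 = 50, not 47  ✘
8. 3V - 5Q = 3(10) - 5(10) = -20  ✔

No — constraints 1, 2, 5, and 7 are not satisfied.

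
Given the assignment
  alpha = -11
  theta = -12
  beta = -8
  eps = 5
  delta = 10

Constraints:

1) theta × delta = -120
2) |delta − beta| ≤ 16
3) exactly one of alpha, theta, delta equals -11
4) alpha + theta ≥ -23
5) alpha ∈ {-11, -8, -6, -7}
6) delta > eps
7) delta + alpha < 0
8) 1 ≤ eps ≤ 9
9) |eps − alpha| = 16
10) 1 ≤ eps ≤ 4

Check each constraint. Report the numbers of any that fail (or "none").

The assignment fails constraints 2, 10.

1) theta × delta = -12 × 10 = -120  holds
2) |10 − (-8)| = 18; 18 > 16, exceeds bound 16  fails
3) alpha=-11, theta=-12, delta=10; 1 of them equals -11  holds
4) alpha + theta = -11 + (-12) = -23; -23 ≥ -23  holds
5) alpha = -11 is in {-11, -8, -6, -7}  holds
6) delta = 10, eps = 5; 10 > 5  holds
7) delta + alpha = 10 + (-11) = -1; -1 < 0  holds
8) eps = 5 lies in [1, 9]  holds
9) |5 − (-11)| = 16  holds
10) eps = 5 is outside [1, 4]  fails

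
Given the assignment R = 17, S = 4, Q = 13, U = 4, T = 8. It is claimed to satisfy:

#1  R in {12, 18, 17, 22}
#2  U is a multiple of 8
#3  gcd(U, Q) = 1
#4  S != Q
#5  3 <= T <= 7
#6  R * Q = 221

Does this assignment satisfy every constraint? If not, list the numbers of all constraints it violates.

Constraints 2, 5 are violated.

#1 R = 17 is in {12, 18, 17, 22}  OK
#2 4 = 8*0 + 4, so 8 does not divide 4  FAIL
#3 gcd(4, 13) = 1  OK
#4 S = 4, Q = 13; distinct  OK
#5 T = 8 is outside [3, 7]  FAIL
#6 R * Q = 17 * 13 = 221  OK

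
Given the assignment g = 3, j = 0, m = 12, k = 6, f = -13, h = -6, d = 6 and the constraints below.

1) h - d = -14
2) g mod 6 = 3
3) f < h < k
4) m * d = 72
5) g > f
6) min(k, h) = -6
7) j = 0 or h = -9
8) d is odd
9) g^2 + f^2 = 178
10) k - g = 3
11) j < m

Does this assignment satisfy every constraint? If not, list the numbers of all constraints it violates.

Constraints 1 and 8 do not hold.

1) h - d = -6 - 6 = -12, not -14 — does not hold.
2) 3 mod 6 = 3 — holds.
3) values -13 < -6 < 6 — holds.
4) m * d = 12 * 6 = 72 — holds.
5) g = 3, f = -13; 3 > -13 — holds.
6) min(6, -6) = -6 — holds.
7) j = 0 = 0 (first disjunct) — holds.
8) d = 6 is even — does not hold.
9) g^2 + f^2 = 3^2 + (-13)^2 = 9 + 169 = 178 — holds.
10) k - g = 6 - 3 = 3 — holds.
11) j = 0, m = 12; 0 < 12 — holds.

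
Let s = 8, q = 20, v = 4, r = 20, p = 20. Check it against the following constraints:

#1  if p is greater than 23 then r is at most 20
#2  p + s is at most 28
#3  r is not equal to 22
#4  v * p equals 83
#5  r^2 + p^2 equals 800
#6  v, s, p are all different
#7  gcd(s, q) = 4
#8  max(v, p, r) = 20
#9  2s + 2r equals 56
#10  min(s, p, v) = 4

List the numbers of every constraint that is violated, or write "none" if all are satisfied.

#1 p = 20, not > 23; antecedent false, conditional vacuously true  ✔
#2 p + s = 20 + 8 = 28; 28 ≤ 28  ✔
#3 r = 20, and 20 ≠ 22  ✔
#4 v * p = 4 * 20 = 80, not 83  ✘
#5 r^2 + p^2 = 20^2 + 20^2 = 400 + 400 = 800  ✔
#6 values 4, 8, 20 are pairwise distinct  ✔
#7 gcd(8, 20) = 4  ✔
#8 max(4, 20, 20) = 20  ✔
#9 2s + 2r = 2(8) + 2(20) = 56  ✔
#10 min(8, 20, 4) = 4  ✔

Constraint 4 does not hold.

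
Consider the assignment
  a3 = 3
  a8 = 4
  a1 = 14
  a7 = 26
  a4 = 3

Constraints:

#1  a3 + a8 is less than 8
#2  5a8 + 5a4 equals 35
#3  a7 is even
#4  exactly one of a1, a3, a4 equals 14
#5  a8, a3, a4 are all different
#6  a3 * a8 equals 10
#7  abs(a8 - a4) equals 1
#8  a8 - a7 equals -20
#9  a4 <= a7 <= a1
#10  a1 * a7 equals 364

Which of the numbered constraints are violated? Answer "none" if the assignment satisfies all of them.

No — constraints 5, 6, 8, and 9 are not satisfied.

#1 a3 + a8 = 3 + 4 = 7; 7 < 8 — OK.
#2 5a8 + 5a4 = 5(4) + 5(3) = 35 — OK.
#3 a7 = 26 is even — OK.
#4 a1=14, a3=3, a4=3; 1 of them equals 14 — OK.
#5 a3 = a4 = 3, not all different — violated.
#6 a3 * a8 = 3 * 4 = 12, not 10 — violated.
#7 abs(4 - 3) = 1 — OK.
#8 a8 - a7 = 4 - 26 = -22, not -20 — violated.
#9 values 3, 26, 14; a7 = 26 is not <= a1 = 14 — violated.
#10 a1 * a7 = 14 * 26 = 364 — OK.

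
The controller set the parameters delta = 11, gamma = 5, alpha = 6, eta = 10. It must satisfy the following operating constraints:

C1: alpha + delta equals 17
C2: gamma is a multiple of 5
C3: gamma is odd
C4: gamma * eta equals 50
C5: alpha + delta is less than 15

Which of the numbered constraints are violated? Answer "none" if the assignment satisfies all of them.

Violated: 5.

C1: alpha + delta = 6 + 11 = 17  ✓
C2: 5 / 5 = 1, so 5 divides 5  ✓
C3: gamma = 5 is odd  ✓
C4: gamma * eta = 5 * 10 = 50  ✓
C5: alpha + delta = 6 + 11 = 17; 17 ≥ 15, bound 15 not met  ✗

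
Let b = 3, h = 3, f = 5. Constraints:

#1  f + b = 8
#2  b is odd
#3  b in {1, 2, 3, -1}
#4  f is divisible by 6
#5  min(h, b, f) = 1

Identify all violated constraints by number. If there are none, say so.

The assignment fails constraints 4, 5.

#1 f + b = 5 + 3 = 8 — holds.
#2 b = 3 is odd — holds.
#3 b = 3 is in {1, 2, 3, -1} — holds.
#4 5 = 6*0 + 5, so 6 does not divide 5 — does not hold.
#5 min(3, 3, 5) = 3, not 1 — does not hold.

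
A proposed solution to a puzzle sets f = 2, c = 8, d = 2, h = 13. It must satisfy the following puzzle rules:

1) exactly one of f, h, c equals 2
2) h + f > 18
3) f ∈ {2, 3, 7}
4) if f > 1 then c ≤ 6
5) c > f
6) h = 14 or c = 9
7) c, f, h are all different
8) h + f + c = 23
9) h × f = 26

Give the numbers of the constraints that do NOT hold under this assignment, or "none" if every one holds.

Constraints 2, 4, and 6 do not hold.

1) f=2, h=13, c=8; 1 of them equals 2 — OK.
2) h + f = 13 + 2 = 15; 15 ≤ 18, bound 18 not met — violated.
3) f = 2 is in {2, 3, 7} — OK.
4) f = 2 > 1, so we need c ≤ 6; but c = 8 > 6 — violated.
5) c = 8, f = 2; 8 > 2 — OK.
6) h = 13 ≠ 14 and c = 8 ≠ 9; both disjuncts false — violated.
7) values 8, 2, 13 are pairwise distinct — OK.
8) h + f + c = 13 + 2 + 8 = 23 — OK.
9) h × f = 13 × 2 = 26 — OK.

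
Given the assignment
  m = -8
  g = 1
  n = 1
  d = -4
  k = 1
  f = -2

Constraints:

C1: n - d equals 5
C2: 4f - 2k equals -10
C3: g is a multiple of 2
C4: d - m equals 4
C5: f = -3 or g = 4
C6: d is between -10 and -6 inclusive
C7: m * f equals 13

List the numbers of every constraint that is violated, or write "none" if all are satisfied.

C1: n - d = 1 - (-4) = 5  holds
C2: 4f - 2k = 4(-2) - 2(1) = -10  holds
C3: 1 = 2*0 + 1, so 2 does not divide 1  fails
C4: d - m = -4 - (-8) = 4  holds
C5: f = -2 ≠ -3 and g = 1 ≠ 4; both disjuncts false  fails
C6: d = -4 is outside [-10, -6]  fails
C7: m * f = -8 * (-2) = 16, not 13  fails

The assignment fails constraints 3, 5, 6, and 7.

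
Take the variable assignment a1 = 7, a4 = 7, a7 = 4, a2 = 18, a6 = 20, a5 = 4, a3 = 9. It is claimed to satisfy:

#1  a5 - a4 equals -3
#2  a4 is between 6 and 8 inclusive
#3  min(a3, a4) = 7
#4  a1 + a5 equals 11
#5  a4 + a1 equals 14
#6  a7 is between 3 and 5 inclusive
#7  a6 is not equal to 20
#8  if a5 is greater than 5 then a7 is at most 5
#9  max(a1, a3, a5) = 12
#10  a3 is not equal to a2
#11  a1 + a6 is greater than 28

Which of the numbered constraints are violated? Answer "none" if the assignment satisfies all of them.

#1 a5 - a4 = 4 - 7 = -3 — OK.
#2 a4 = 7 lies in [6, 8] — OK.
#3 min(9, 7) = 7 — OK.
#4 a1 + a5 = 7 + 4 = 11 — OK.
#5 a4 + a1 = 7 + 7 = 14 — OK.
#6 a7 = 4 lies in [3, 5] — OK.
#7 a6 = 20, but 20 is required to differ — violated.
#8 a5 = 4, not > 5; antecedent false, conditional vacuously true — OK.
#9 max(7, 9, 4) = 9, not 12 — violated.
#10 a3 = 9, a2 = 18; distinct — OK.
#11 a1 + a6 = 7 + 20 = 27; 27 ≤ 28, bound 28 not met — violated.

Constraints 7, 9, 11 do not hold.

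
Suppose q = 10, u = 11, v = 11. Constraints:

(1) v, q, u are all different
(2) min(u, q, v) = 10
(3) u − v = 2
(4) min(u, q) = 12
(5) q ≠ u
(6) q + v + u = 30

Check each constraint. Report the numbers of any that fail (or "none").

The assignment fails constraints 1, 3, 4, and 6.

(1) v = u = 11, not all different — fails.
(2) min(11, 10, 11) = 10 — holds.
(3) u − v = 11 − 11 = 0, not 2 — fails.
(4) min(11, 10) = 10, not 12 — fails.
(5) q = 10, u = 11; distinct — holds.
(6) q + v + u = 10 + 11 + 11 = 32, not 30 — fails.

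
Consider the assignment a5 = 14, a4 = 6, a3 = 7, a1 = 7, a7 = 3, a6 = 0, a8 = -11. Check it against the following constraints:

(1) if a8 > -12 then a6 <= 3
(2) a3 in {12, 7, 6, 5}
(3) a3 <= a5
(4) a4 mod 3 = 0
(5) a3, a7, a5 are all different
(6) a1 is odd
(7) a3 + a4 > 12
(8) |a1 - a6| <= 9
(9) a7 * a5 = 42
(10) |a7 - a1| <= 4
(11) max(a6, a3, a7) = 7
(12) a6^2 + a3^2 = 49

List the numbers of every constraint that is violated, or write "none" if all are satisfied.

(1) a8 = -11 > -12, so we need a6 ≤ 3; a6 = 0 ≤ 3 — holds.
(2) a3 = 7 is in {12, 7, 6, 5} — holds.
(3) a3 = 7, a5 = 14; 7 ≤ 14 — holds.
(4) 6 mod 3 = 0 — holds.
(5) values 7, 3, 14 are pairwise distinct — holds.
(6) a1 = 7 is odd — holds.
(7) a3 + a4 = 7 + 6 = 13; 13 > 12 — holds.
(8) |7 - 0| = 7; 7 ≤ 9 — holds.
(9) a7 * a5 = 3 * 14 = 42 — holds.
(10) |3 - 7| = 4; 4 ≤ 4 — holds.
(11) max(0, 7, 3) = 7 — holds.
(12) a6^2 + a3^2 = 0^2 + 7^2 = 0 + 49 = 49 — holds.

All constraints are satisfied.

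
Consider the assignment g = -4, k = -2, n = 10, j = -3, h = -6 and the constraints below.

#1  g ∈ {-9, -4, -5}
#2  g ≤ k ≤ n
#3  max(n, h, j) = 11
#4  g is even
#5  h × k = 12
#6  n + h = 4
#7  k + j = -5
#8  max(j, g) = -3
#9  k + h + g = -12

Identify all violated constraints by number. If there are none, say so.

#1 g = -4 is in {-9, -4, -5} — holds.
#2 values -4 ≤ -2 ≤ 10 — holds.
#3 max(10, -6, -3) = 10, not 11 — fails.
#4 g = -4 is even — holds.
#5 h × k = -6 × (-2) = 12 — holds.
#6 n + h = 10 + (-6) = 4 — holds.
#7 k + j = -2 + (-3) = -5 — holds.
#8 max(-3, -4) = -3 — holds.
#9 k + h + g = -2 + (-6) + (-4) = -12 — holds.

Constraint 3 is violated.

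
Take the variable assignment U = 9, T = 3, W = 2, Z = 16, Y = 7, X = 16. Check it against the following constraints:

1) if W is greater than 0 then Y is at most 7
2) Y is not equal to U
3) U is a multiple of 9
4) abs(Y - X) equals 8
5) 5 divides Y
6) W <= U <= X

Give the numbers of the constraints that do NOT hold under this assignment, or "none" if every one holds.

Constraints 4 and 5 do not hold.

1) W = 2 > 0, so we need Y ≤ 7; Y = 7 ≤ 7 — holds.
2) Y = 7, U = 9; distinct — holds.
3) 9 / 9 = 1, so 9 divides 9 — holds.
4) abs(7 - 16) = 9, not 8 — fails.
5) 7 = 5*1 + 2, so 5 does not divide 7 — fails.
6) values 2 <= 9 <= 16 — holds.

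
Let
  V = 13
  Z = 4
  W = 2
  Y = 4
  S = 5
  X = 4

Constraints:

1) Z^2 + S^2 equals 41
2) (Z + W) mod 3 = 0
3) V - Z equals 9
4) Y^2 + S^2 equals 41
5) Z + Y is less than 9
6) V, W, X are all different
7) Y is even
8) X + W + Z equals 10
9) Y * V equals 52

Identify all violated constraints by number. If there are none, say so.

The assignment satisfies every constraint.

1) Z^2 + S^2 = 4^2 + 5^2 = 16 + 25 = 41  holds
2) Z + W = 6; 6 mod 3 = 0  holds
3) V - Z = 13 - 4 = 9  holds
4) Y^2 + S^2 = 4^2 + 5^2 = 16 + 25 = 41  holds
5) Z + Y = 4 + 4 = 8; 8 < 9  holds
6) values 13, 2, 4 are pairwise distinct  holds
7) Y = 4 is even  holds
8) X + W + Z = 4 + 2 + 4 = 10  holds
9) Y * V = 4 * 13 = 52  holds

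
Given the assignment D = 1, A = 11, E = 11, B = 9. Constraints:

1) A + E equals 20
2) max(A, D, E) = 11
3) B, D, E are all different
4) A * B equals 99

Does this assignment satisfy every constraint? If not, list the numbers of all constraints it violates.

Constraint 1 is violated.

1) A + E = 11 + 11 = 22, not 20 — violated.
2) max(11, 1, 11) = 11 — satisfied.
3) values 9, 1, 11 are pairwise distinct — satisfied.
4) A * B = 11 * 9 = 99 — satisfied.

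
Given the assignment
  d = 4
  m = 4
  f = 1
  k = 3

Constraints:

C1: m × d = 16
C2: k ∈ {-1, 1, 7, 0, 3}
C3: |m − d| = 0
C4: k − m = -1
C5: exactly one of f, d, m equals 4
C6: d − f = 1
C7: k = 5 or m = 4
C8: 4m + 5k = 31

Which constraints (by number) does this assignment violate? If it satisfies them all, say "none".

Constraints 5 and 6 do not hold.

C1: m × d = 4 × 4 = 16  yes
C2: k = 3 is in {-1, 1, 7, 0, 3}  yes
C3: |4 − 4| = 0  yes
C4: k − m = 3 − 4 = -1  yes
C5: f=1, d=4, m=4; 2 of them equal 4, not exactly one  no
C6: d − f = 4 − 1 = 3, not 1  no
C7: k = 3 ≠ 5, but m = 4 = 4 (second disjunct)  yes
C8: 4m + 5k = 4(4) + 5(3) = 31  yes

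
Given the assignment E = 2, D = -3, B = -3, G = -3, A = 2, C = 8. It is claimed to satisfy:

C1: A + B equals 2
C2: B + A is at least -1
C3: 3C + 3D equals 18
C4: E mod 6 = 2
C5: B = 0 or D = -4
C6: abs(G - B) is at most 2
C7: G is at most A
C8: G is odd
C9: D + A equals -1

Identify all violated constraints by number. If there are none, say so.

The assignment fails constraints 1, 3, and 5.

C1: A + B = 2 + (-3) = -1, not 2 — violated.
C2: B + A = -3 + 2 = -1; -1 ≥ -1 — OK.
C3: 3C + 3D = 3(8) + 3(-3) = 15, not 18 — violated.
C4: 2 mod 6 = 2 — OK.
C5: B = -3 ≠ 0 and D = -3 ≠ -4; both disjuncts false — violated.
C6: abs(-3 - (-3)) = 0; 0 ≤ 2 — OK.
C7: G = -3, A = 2; -3 ≤ 2 — OK.
C8: G = -3 is odd — OK.
C9: D + A = -3 + 2 = -1 — OK.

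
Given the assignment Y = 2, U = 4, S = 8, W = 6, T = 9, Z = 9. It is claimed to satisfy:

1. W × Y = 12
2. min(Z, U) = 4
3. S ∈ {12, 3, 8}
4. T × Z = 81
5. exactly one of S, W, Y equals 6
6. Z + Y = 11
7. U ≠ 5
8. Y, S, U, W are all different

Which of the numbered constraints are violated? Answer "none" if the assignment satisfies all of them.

1. W × Y = 6 × 2 = 12  true
2. min(9, 4) = 4  true
3. S = 8 is in {12, 3, 8}  true
4. T × Z = 9 × 9 = 81  true
5. S=8, W=6, Y=2; 1 of them equals 6  true
6. Z + Y = 9 + 2 = 11  true
7. U = 4, and 4 ≠ 5  true
8. values 2, 8, 4, 6 are pairwise distinct  true

The assignment satisfies every constraint.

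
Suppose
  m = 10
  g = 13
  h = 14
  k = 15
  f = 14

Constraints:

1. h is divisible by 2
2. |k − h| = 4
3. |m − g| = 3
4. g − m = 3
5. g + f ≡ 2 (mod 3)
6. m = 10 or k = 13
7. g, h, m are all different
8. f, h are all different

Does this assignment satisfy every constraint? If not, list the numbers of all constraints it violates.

1. 14 / 2 = 7, so 2 divides 14 — holds.
2. |15 − 14| = 1, not 4 — fails.
3. |10 − 13| = 3 — holds.
4. g − m = 13 − 10 = 3 — holds.
5. g + f = 27; 27 mod 3 = 0, not 2 — fails.
6. m = 10 = 10 (first disjunct) — holds.
7. values 13, 14, 10 are pairwise distinct — holds.
8. f = h = 14, not all different — fails.

Constraints 2, 5, 8 are violated.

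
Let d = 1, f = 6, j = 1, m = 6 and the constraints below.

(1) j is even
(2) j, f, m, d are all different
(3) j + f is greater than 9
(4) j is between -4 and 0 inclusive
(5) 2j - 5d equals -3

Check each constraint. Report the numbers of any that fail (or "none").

(1) j = 1 is odd  FAIL
(2) f = m = 6, not all different  FAIL
(3) j + f = 1 + 6 = 7; 7 ≤ 9, bound 9 not met  FAIL
(4) j = 1 is outside [-4, 0]  FAIL
(5) 2j - 5d = 2(1) - 5(1) = -3  OK

Constraints 1, 2, 3, and 4 are violated.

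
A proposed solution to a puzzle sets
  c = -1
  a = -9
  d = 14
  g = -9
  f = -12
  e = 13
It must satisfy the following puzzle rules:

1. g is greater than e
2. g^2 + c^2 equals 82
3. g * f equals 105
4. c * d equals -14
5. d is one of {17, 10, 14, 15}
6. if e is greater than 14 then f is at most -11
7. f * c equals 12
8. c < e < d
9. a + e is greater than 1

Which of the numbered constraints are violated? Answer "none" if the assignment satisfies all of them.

Violated: 1 and 3.

1. g = -9, e = 13; -9 ≤ 13 (want >)  no
2. g^2 + c^2 = (-9)^2 + (-1)^2 = 81 + 1 = 82  yes
3. g * f = -9 * (-12) = 108, not 105  no
4. c * d = -1 * 14 = -14  yes
5. d = 14 is in {17, 10, 14, 15}  yes
6. e = 13, not > 14; antecedent false, conditional vacuously true  yes
7. f * c = -12 * (-1) = 12  yes
8. values -1 < 13 < 14  yes
9. a + e = -9 + 13 = 4; 4 > 1  yes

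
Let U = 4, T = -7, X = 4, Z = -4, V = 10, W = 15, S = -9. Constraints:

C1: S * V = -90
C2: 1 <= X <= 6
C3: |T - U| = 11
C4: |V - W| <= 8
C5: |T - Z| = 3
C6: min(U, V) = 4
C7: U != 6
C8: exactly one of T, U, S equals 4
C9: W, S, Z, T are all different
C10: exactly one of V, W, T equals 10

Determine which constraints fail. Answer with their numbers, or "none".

C1: S * V = -9 * 10 = -90  true
C2: X = 4 lies in [1, 6]  true
C3: |-7 - 4| = 11  true
C4: |10 - 15| = 5; 5 ≤ 8  true
C5: |-7 - (-4)| = 3  true
C6: min(4, 10) = 4  true
C7: U = 4, and 4 ≠ 6  true
C8: T=-7, U=4, S=-9; 1 of them equals 4  true
C9: values 15, -9, -4, -7 are pairwise distinct  true
C10: V=10, W=15, T=-7; 1 of them equals 10  true

The assignment satisfies every constraint.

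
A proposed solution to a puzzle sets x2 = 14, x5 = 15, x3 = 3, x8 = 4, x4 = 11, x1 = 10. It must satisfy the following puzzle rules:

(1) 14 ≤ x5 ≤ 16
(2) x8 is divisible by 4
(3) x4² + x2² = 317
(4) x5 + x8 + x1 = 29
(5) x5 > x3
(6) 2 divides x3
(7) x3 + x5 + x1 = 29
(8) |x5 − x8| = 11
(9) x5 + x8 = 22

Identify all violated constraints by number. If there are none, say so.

(1) x5 = 15 lies in [14, 16] — OK.
(2) 4 / 4 = 1, so 4 divides 4 — OK.
(3) x4² + x2² = 11² + 14² = 121 + 196 = 317 — OK.
(4) x5 + x8 + x1 = 15 + 4 + 10 = 29 — OK.
(5) x5 = 15, x3 = 3; 15 > 3 — OK.
(6) 3 = 2×1 + 1, so 2 does not divide 3 — violated.
(7) x3 + x5 + x1 = 3 + 15 + 10 = 28, not 29 — violated.
(8) |15 − 4| = 11 — OK.
(9) x5 + x8 = 15 + 4 = 19, not 22 — violated.

The assignment fails constraints 6, 7, 9.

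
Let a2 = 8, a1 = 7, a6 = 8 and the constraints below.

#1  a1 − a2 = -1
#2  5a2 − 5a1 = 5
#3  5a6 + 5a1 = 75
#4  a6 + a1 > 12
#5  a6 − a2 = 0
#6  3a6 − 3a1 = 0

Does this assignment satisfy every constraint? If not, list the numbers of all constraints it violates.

#1 a1 − a2 = 7 − 8 = -1 — OK.
#2 5a2 − 5a1 = 5(8) − 5(7) = 5 — OK.
#3 5a6 + 5a1 = 5(8) + 5(7) = 75 — OK.
#4 a6 + a1 = 8 + 7 = 15; 15 > 12 — OK.
#5 a6 − a2 = 8 − 8 = 0 — OK.
#6 3a6 − 3a1 = 3(8) − 3(7) = 3, not 0 — violated.

The assignment fails constraint 6.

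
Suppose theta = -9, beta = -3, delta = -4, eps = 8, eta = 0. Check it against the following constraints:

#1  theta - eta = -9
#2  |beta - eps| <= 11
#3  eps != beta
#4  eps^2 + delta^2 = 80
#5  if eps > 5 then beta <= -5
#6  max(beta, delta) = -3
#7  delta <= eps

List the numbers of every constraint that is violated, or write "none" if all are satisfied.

#1 theta - eta = -9 - 0 = -9 — holds.
#2 |-3 - 8| = 11; 11 ≤ 11 — holds.
#3 eps = 8, beta = -3; distinct — holds.
#4 eps^2 + delta^2 = 8^2 + (-4)^2 = 64 + 16 = 80 — holds.
#5 eps = 8 > 5, so we need beta ≤ -5; but beta = -3 > -5 — fails.
#6 max(-3, -4) = -3 — holds.
#7 delta = -4, eps = 8; -4 ≤ 8 — holds.

No — constraint 5 is not satisfied.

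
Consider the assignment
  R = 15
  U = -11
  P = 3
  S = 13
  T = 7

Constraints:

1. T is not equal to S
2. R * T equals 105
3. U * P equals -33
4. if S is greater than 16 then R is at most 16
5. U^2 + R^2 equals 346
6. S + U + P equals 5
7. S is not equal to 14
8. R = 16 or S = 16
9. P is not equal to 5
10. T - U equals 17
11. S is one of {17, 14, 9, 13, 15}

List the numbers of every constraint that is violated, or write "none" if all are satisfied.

1. T = 7, S = 13; distinct — holds.
2. R * T = 15 * 7 = 105 — holds.
3. U * P = -11 * 3 = -33 — holds.
4. S = 13, not > 16; antecedent false, conditional vacuously true — holds.
5. U^2 + R^2 = (-11)^2 + 15^2 = 121 + 225 = 346 — holds.
6. S + U + P = 13 + (-11) + 3 = 5 — holds.
7. S = 13, and 13 ≠ 14 — holds.
8. R = 15 ≠ 16 and S = 13 ≠ 16; both disjuncts false — fails.
9. P = 3, and 3 ≠ 5 — holds.
10. T - U = 7 - (-11) = 18, not 17 — fails.
11. S = 13 is in {17, 14, 9, 13, 15} — holds.

No — constraints 8 and 10 are not satisfied.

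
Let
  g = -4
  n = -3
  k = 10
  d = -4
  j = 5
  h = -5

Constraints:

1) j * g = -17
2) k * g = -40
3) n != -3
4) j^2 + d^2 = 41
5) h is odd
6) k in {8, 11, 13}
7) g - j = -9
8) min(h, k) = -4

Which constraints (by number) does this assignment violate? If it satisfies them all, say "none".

No — constraints 1, 3, 6, and 8 are not satisfied.

1) j * g = 5 * (-4) = -20, not -17 — violated.
2) k * g = 10 * (-4) = -40 — OK.
3) n = -3, but -3 is required to differ — violated.
4) j^2 + d^2 = 5^2 + (-4)^2 = 25 + 16 = 41 — OK.
5) h = -5 is odd — OK.
6) k = 10 is not in {8, 11, 13} — violated.
7) g - j = -4 - 5 = -9 — OK.
8) min(-5, 10) = -5, not -4 — violated.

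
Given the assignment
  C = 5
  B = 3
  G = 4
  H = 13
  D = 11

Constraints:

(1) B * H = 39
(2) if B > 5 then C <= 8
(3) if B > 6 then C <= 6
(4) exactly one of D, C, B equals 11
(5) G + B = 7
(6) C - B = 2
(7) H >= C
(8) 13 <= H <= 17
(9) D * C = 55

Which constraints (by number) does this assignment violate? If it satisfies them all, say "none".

All constraints are satisfied.

(1) B * H = 3 * 13 = 39  ✔
(2) B = 3, not > 5; antecedent false, conditional vacuously true  ✔
(3) B = 3, not > 6; antecedent false, conditional vacuously true  ✔
(4) D=11, C=5, B=3; 1 of them equals 11  ✔
(5) G + B = 4 + 3 = 7  ✔
(6) C - B = 5 - 3 = 2  ✔
(7) H = 13, C = 5; 13 ≥ 5  ✔
(8) H = 13 lies in [13, 17]  ✔
(9) D * C = 11 * 5 = 55  ✔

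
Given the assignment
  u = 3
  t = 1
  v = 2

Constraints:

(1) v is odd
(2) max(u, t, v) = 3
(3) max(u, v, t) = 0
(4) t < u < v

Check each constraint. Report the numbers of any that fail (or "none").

(1) v = 2 is even  FAIL
(2) max(3, 1, 2) = 3  OK
(3) max(3, 2, 1) = 3, not 0  FAIL
(4) values 1, 3, 2; u = 3 is not < v = 2  FAIL

No — constraints 1, 3, and 4 are not satisfied.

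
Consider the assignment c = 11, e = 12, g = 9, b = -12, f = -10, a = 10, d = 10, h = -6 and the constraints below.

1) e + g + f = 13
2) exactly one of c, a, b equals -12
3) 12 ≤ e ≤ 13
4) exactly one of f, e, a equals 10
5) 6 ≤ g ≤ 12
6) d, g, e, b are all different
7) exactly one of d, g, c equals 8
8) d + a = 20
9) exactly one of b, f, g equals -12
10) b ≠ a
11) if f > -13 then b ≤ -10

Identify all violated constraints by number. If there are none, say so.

1) e + g + f = 12 + 9 + (-10) = 11, not 13 — does not hold.
2) c=11, a=10, b=-12; 1 of them equals -12 — holds.
3) e = 12 lies in [12, 13] — holds.
4) f=-10, e=12, a=10; 1 of them equals 10 — holds.
5) g = 9 lies in [6, 12] — holds.
6) values 10, 9, 12, -12 are pairwise distinct — holds.
7) d=10, g=9, c=11; 0 of them equal 8, not exactly one — does not hold.
8) d + a = 10 + 10 = 20 — holds.
9) b=-12, f=-10, g=9; 1 of them equals -12 — holds.
10) b = -12, a = 10; distinct — holds.
11) f = -10 > -13, so we need b ≤ -10; b = -12 ≤ -10 — holds.

Violated: 1, 7.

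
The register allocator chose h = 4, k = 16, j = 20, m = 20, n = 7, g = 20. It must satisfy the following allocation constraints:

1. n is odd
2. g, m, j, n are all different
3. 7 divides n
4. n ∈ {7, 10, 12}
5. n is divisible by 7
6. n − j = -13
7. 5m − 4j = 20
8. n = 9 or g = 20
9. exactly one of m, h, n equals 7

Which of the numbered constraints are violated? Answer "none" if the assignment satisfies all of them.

The assignment fails constraint 2.

1. n = 7 is odd — holds.
2. g = m = 20, not all different — fails.
3. 7 / 7 = 1, so 7 divides 7 — holds.
4. n = 7 is in {7, 10, 12} — holds.
5. 7 / 7 = 1, so 7 divides 7 — holds.
6. n − j = 7 − 20 = -13 — holds.
7. 5m − 4j = 5(20) − 4(20) = 20 — holds.
8. n = 7 ≠ 9, but g = 20 = 20 (second disjunct) — holds.
9. m=20, h=4, n=7; 1 of them equals 7 — holds.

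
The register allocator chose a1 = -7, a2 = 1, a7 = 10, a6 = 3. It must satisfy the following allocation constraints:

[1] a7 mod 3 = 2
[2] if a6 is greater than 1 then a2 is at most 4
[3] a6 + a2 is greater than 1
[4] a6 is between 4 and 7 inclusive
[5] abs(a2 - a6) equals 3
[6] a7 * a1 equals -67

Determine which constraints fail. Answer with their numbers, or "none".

The assignment fails constraints 1, 4, 5, 6.

[1] 10 mod 3 = 1, not 2 — violated.
[2] a6 = 3 > 1, so we need a2 ≤ 4; a2 = 1 ≤ 4 — OK.
[3] a6 + a2 = 3 + 1 = 4; 4 > 1 — OK.
[4] a6 = 3 is outside [4, 7] — violated.
[5] abs(1 - 3) = 2, not 3 — violated.
[6] a7 * a1 = 10 * (-7) = -70, not -67 — violated.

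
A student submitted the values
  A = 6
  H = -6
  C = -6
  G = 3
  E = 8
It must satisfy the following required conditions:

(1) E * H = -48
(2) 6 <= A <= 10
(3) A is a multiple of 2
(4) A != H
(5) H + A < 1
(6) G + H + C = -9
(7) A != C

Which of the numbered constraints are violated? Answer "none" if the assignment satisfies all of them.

Yes — all constraints hold.

(1) E * H = 8 * (-6) = -48  holds
(2) A = 6 lies in [6, 10]  holds
(3) 6 / 2 = 3, so 2 divides 6  holds
(4) A = 6, H = -6; distinct  holds
(5) H + A = -6 + 6 = 0; 0 < 1  holds
(6) G + H + C = 3 + (-6) + (-6) = -9  holds
(7) A = 6, C = -6; distinct  holds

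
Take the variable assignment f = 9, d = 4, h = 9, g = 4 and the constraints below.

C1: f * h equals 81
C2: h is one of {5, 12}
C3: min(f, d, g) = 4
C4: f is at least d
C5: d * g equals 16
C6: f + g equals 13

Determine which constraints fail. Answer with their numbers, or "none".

C1: f * h = 9 * 9 = 81  ✓
C2: h = 9 is not in {5, 12}  ✗
C3: min(9, 4, 4) = 4  ✓
C4: f = 9, d = 4; 9 ≥ 4  ✓
C5: d * g = 4 * 4 = 16  ✓
C6: f + g = 9 + 4 = 13  ✓

Violated: 2.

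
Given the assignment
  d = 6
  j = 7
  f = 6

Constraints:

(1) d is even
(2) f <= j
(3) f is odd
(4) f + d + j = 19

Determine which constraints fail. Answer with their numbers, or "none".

(1) d = 6 is even  yes
(2) f = 6, j = 7; 6 ≤ 7  yes
(3) f = 6 is even  no
(4) f + d + j = 6 + 6 + 7 = 19  yes

Violated: 3.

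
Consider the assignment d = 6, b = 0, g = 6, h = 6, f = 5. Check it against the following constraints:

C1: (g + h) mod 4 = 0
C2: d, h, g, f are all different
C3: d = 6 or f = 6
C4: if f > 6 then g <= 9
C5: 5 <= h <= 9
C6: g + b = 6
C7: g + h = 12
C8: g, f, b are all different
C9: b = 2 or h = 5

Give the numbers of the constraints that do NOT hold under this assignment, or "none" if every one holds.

Constraints 2 and 9 are violated.

C1: g + h = 12; 12 mod 4 = 0  holds
C2: d = h = 6, not all different  fails
C3: d = 6 = 6 (first disjunct)  holds
C4: f = 5, not > 6; antecedent false, conditional vacuously true  holds
C5: h = 6 lies in [5, 9]  holds
C6: g + b = 6 + 0 = 6  holds
C7: g + h = 6 + 6 = 12  holds
C8: values 6, 5, 0 are pairwise distinct  holds
C9: b = 0 ≠ 2 and h = 6 ≠ 5; both disjuncts false  fails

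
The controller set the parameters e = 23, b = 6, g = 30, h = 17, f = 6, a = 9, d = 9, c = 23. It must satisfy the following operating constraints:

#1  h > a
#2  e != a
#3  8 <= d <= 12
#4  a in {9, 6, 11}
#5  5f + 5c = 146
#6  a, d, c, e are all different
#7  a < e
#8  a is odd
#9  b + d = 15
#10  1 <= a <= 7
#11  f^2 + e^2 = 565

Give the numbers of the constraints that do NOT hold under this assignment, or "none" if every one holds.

#1 h = 17, a = 9; 17 > 9 — holds.
#2 e = 23, a = 9; distinct — holds.
#3 d = 9 lies in [8, 12] — holds.
#4 a = 9 is in {9, 6, 11} — holds.
#5 5f + 5c = 5(6) + 5(23) = 145, not 146 — fails.
#6 a = d = 9, not all different — fails.
#7 a = 9, e = 23; 9 < 23 — holds.
#8 a = 9 is odd — holds.
#9 b + d = 6 + 9 = 15 — holds.
#10 a = 9 is outside [1, 7] — fails.
#11 f^2 + e^2 = 6^2 + 23^2 = 36 + 529 = 565 — holds.

No — constraints 5, 6, and 10 are not satisfied.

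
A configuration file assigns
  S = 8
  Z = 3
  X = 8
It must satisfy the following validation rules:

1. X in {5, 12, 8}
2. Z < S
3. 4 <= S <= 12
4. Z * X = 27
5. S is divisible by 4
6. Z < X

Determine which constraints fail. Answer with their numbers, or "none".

1. X = 8 is in {5, 12, 8} — holds.
2. Z = 3, S = 8; 3 < 8 — holds.
3. S = 8 lies in [4, 12] — holds.
4. Z * X = 3 * 8 = 24, not 27 — does not hold.
5. 8 / 4 = 2, so 4 divides 8 — holds.
6. Z = 3, X = 8; 3 < 8 — holds.

The assignment fails constraint 4.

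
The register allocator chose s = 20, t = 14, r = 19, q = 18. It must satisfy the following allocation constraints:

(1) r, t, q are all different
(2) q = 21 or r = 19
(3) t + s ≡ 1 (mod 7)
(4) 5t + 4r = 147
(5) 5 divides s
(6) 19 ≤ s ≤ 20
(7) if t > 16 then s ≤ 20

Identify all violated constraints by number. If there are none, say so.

(1) values 19, 14, 18 are pairwise distinct — holds.
(2) q = 18 ≠ 21, but r = 19 = 19 (second disjunct) — holds.
(3) t + s = 34; 34 mod 7 = 6, not 1 — does not hold.
(4) 5t + 4r = 5(14) + 4(19) = 146, not 147 — does not hold.
(5) 20 / 5 = 4, so 5 divides 20 — holds.
(6) s = 20 lies in [19, 20] — holds.
(7) t = 14, not > 16; antecedent false, conditional vacuously true — holds.

The assignment fails constraints 3, 4.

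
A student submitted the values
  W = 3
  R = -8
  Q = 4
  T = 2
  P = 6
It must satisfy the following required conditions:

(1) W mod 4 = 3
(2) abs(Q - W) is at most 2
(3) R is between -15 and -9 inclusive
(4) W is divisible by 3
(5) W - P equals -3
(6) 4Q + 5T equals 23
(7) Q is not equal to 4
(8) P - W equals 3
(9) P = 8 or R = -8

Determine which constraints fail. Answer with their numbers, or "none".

No — constraints 3, 6, 7 are not satisfied.

(1) 3 mod 4 = 3 — OK.
(2) abs(4 - 3) = 1; 1 ≤ 2 — OK.
(3) R = -8 is outside [-15, -9] — violated.
(4) 3 / 3 = 1, so 3 divides 3 — OK.
(5) W - P = 3 - 6 = -3 — OK.
(6) 4Q + 5T = 4(4) + 5(2) = 26, not 23 — violated.
(7) Q = 4, but 4 is required to differ — violated.
(8) P - W = 6 - 3 = 3 — OK.
(9) P = 6 ≠ 8, but R = -8 = -8 (second disjunct) — OK.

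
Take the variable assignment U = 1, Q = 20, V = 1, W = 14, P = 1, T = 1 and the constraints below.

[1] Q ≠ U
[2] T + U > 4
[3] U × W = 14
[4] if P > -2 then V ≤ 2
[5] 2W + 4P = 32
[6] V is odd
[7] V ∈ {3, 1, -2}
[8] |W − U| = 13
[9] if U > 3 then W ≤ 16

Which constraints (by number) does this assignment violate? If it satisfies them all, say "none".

The assignment fails constraint 2.

[1] Q = 20, U = 1; distinct — OK.
[2] T + U = 1 + 1 = 2; 2 ≤ 4, bound 4 not met — violated.
[3] U × W = 1 × 14 = 14 — OK.
[4] P = 1 > -2, so we need V ≤ 2; V = 1 ≤ 2 — OK.
[5] 2W + 4P = 2(14) + 4(1) = 32 — OK.
[6] V = 1 is odd — OK.
[7] V = 1 is in {3, 1, -2} — OK.
[8] |14 − 1| = 13 — OK.
[9] U = 1, not > 3; antecedent false, conditional vacuously true — OK.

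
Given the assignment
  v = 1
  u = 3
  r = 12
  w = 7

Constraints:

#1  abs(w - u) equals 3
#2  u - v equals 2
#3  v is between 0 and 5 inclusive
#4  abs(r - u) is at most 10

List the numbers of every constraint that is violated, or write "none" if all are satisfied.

Constraint 1 does not hold.

#1 abs(7 - 3) = 4, not 3  ✘
#2 u - v = 3 - 1 = 2  ✔
#3 v = 1 lies in [0, 5]  ✔
#4 abs(12 - 3) = 9; 9 ≤ 10  ✔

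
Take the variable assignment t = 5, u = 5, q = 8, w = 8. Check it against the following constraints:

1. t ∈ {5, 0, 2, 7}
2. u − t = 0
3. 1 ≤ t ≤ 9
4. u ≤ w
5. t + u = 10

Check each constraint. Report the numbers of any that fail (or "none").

Yes — all constraints hold.

1. t = 5 is in {5, 0, 2, 7} — satisfied.
2. u − t = 5 − 5 = 0 — satisfied.
3. t = 5 lies in [1, 9] — satisfied.
4. u = 5, w = 8; 5 ≤ 8 — satisfied.
5. t + u = 5 + 5 = 10 — satisfied.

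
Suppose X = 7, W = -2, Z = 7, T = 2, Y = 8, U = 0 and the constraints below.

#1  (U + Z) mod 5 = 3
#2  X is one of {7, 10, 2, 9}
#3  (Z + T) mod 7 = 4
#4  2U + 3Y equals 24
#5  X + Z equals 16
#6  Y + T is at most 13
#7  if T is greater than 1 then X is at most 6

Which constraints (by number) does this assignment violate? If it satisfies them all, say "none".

#1 U + Z = 7; 7 mod 5 = 2, not 3 — violated.
#2 X = 7 is in {7, 10, 2, 9} — satisfied.
#3 Z + T = 9; 9 mod 7 = 2, not 4 — violated.
#4 2U + 3Y = 2(0) + 3(8) = 24 — satisfied.
#5 X + Z = 7 + 7 = 14, not 16 — violated.
#6 Y + T = 8 + 2 = 10; 10 ≤ 13 — satisfied.
#7 T = 2 > 1, so we need X ≤ 6; but X = 7 > 6 — violated.

The assignment fails constraints 1, 3, 5, 7.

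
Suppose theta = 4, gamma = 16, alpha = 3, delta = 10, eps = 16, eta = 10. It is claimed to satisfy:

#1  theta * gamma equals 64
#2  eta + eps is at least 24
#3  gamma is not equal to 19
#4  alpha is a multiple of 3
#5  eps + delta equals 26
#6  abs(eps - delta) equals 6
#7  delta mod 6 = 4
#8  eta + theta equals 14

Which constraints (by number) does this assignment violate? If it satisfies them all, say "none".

#1 theta * gamma = 4 * 16 = 64 — holds.
#2 eta + eps = 10 + 16 = 26; 26 ≥ 24 — holds.
#3 gamma = 16, and 16 ≠ 19 — holds.
#4 3 / 3 = 1, so 3 divides 3 — holds.
#5 eps + delta = 16 + 10 = 26 — holds.
#6 abs(16 - 10) = 6 — holds.
#7 10 mod 6 = 4 — holds.
#8 eta + theta = 10 + 4 = 14 — holds.

Yes — all constraints hold.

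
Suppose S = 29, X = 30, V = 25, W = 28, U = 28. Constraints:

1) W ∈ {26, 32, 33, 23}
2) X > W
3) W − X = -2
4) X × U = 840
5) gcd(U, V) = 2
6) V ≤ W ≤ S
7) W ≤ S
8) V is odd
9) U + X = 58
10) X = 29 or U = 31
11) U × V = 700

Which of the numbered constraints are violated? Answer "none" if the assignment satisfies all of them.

No — constraints 1, 5, 10 are not satisfied.

1) W = 28 is not in {26, 32, 33, 23}  FAIL
2) X = 30, W = 28; 30 > 28  OK
3) W − X = 28 − 30 = -2  OK
4) X × U = 30 × 28 = 840  OK
5) gcd(28, 25) = 1, not 2  FAIL
6) values 25 ≤ 28 ≤ 29  OK
7) W = 28, S = 29; 28 ≤ 29  OK
8) V = 25 is odd  OK
9) U + X = 28 + 30 = 58  OK
10) X = 30 ≠ 29 and U = 28 ≠ 31; both disjuncts false  FAIL
11) U × V = 28 × 25 = 700  OK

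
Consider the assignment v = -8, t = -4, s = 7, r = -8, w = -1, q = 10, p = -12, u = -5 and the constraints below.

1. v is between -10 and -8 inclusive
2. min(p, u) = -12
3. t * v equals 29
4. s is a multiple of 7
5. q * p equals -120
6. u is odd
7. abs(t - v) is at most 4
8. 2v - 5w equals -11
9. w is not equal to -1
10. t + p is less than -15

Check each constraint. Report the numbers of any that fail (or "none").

No — constraints 3 and 9 are not satisfied.

1. v = -8 lies in [-10, -8] — holds.
2. min(-12, -5) = -12 — holds.
3. t * v = -4 * (-8) = 32, not 29 — does not hold.
4. 7 / 7 = 1, so 7 divides 7 — holds.
5. q * p = 10 * (-12) = -120 — holds.
6. u = -5 is odd — holds.
7. abs(-4 - (-8)) = 4; 4 ≤ 4 — holds.
8. 2v - 5w = 2(-8) - 5(-1) = -11 — holds.
9. w = -1, but -1 is required to differ — does not hold.
10. t + p = -4 + (-12) = -16; -16 < -15 — holds.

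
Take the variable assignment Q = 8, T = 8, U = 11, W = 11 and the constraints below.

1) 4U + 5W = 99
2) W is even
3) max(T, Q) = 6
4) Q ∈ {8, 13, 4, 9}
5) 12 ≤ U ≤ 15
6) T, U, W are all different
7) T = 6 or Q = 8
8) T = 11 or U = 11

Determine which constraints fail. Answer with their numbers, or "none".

Constraints 2, 3, 5, 6 are violated.

1) 4U + 5W = 4(11) + 5(11) = 99 — OK.
2) W = 11 is odd — violated.
3) max(8, 8) = 8, not 6 — violated.
4) Q = 8 is in {8, 13, 4, 9} — OK.
5) U = 11 is outside [12, 15] — violated.
6) U = W = 11, not all different — violated.
7) T = 8 ≠ 6, but Q = 8 = 8 (second disjunct) — OK.
8) T = 8 ≠ 11, but U = 11 = 11 (second disjunct) — OK.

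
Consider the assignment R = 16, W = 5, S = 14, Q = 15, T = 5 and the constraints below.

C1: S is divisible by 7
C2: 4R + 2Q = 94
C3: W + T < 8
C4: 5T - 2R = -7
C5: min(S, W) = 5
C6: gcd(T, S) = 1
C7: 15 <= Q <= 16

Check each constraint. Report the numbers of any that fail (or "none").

C1: 14 / 7 = 2, so 7 divides 14  true
C2: 4R + 2Q = 4(16) + 2(15) = 94  true
C3: W + T = 5 + 5 = 10; 10 ≥ 8, bound 8 not met  false
C4: 5T - 2R = 5(5) - 2(16) = -7  true
C5: min(14, 5) = 5  true
C6: gcd(5, 14) = 1  true
C7: Q = 15 lies in [15, 16]  true

The assignment fails constraint 3.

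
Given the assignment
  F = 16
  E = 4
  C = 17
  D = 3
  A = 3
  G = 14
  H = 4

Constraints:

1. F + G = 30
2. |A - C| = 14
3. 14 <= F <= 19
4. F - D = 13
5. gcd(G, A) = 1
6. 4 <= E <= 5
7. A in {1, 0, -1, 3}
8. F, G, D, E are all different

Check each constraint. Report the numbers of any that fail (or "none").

1. F + G = 16 + 14 = 30 — satisfied.
2. |3 - 17| = 14 — satisfied.
3. F = 16 lies in [14, 19] — satisfied.
4. F - D = 16 - 3 = 13 — satisfied.
5. gcd(14, 3) = 1 — satisfied.
6. E = 4 lies in [4, 5] — satisfied.
7. A = 3 is in {1, 0, -1, 3} — satisfied.
8. values 16, 14, 3, 4 are pairwise distinct — satisfied.

No violations.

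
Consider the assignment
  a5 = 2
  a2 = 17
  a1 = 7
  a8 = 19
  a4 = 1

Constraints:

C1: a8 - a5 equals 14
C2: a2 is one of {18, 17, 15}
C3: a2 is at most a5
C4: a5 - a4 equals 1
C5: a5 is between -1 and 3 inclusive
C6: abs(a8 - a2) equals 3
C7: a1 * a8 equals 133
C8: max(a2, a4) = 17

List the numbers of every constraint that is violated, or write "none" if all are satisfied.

Constraints 1, 3, and 6 are violated.

C1: a8 - a5 = 19 - 2 = 17, not 14  ✗
C2: a2 = 17 is in {18, 17, 15}  ✓
C3: a2 = 17, a5 = 2; 17 > 2 (want ≤)  ✗
C4: a5 - a4 = 2 - 1 = 1  ✓
C5: a5 = 2 lies in [-1, 3]  ✓
C6: abs(19 - 17) = 2, not 3  ✗
C7: a1 * a8 = 7 * 19 = 133  ✓
C8: max(17, 1) = 17  ✓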